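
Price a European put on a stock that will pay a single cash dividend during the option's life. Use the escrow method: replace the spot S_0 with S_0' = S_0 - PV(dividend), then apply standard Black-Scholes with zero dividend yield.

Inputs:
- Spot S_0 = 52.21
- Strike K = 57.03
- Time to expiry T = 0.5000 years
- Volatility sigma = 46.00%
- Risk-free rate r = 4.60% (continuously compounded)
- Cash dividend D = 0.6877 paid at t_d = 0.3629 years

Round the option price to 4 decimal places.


PV(D) = D * exp(-r * t_d) = 0.6877 * 0.98344516 = 0.67631524
S_0' = S_0 - PV(D) = 52.2100 - 0.67631524 = 51.53368476
d1 = (ln(S_0'/K) + (r + sigma^2/2)*T) / (sigma*sqrt(T)) = -0.07821763
d2 = d1 - sigma*sqrt(T) = -0.40348675
exp(-rT) = 0.97726248
N(-d1) = 0.53117253; N(-d2) = 0.65670491
P = K * exp(-rT) * N(-d2) - S_0' * N(-d1) = 57.0300 * 0.97726248 * 0.65670491 - 51.53368476 * 0.53117253 = 9.2270

Answer: Price = 9.2270


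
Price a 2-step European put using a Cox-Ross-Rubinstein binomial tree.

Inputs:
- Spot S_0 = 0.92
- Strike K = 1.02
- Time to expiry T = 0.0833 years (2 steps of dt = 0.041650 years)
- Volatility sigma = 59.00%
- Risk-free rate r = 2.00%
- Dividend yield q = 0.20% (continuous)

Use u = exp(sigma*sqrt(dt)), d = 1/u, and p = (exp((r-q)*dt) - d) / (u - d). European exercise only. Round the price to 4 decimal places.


Answer: Price = V(0,0) = 0.1321

Derivation:
dt = T/N = 0.041650
u = exp(sigma*sqrt(dt)) = 1.127958; d = 1/u = 0.886558
p = (exp((r-q)*dt) - d) / (u - d) = 0.473041
Discount per step: exp(-r*dt) = 0.999167
Stock lattice S(k, i) with i counting down-moves:
  k=0: S(0,0) = 0.9200
  k=1: S(1,0) = 1.0377; S(1,1) = 0.8156
  k=2: S(2,0) = 1.1705; S(2,1) = 0.9200; S(2,2) = 0.7231
Terminal payoffs V(N, i) = max(K - S_T, 0):
  V(2,0) = 0.000000; V(2,1) = 0.100000; V(2,2) = 0.296894
Backward induction: V(k, i) = exp(-r*dt) * [p * V(k+1, i) + (1-p) * V(k+1, i+1)].
  V(1,0) = exp(-r*dt) * [p*0.000000 + (1-p)*0.100000] = 0.052652
  V(1,1) = exp(-r*dt) * [p*0.100000 + (1-p)*0.296894] = 0.203586
  V(0,0) = exp(-r*dt) * [p*0.052652 + (1-p)*0.203586] = 0.132078


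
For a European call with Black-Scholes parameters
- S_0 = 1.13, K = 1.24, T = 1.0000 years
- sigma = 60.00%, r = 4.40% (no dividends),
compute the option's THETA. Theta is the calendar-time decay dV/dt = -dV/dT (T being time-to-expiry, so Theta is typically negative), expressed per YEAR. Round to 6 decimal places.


d1 = 0.2185104218; d2 = -0.3814895782
phi(d1) = 0.3895309580; exp(-qT) = 1.0000000000; exp(-rT) = 0.9569539575
Theta = -S*exp(-qT)*phi(d1)*sigma/(2*sqrt(T)) - r*K*exp(-rT)*N(d2) + q*S*exp(-qT)*N(d1)
N(d1) = 0.5864842805; N(d2) = 0.3514200015; sqrt(T) = 1.0000000000
Term 1 = -1.1300 * 1.0000000000 * 0.3895309580 * 0.6000 / (2 * 1.0000000000) = -0.1320509948
Term 2 = -0.0440 * 1.2400 * 0.9569539575 * 0.3514200015 = -0.0183481330
Term 3 = 0 (no dividend yield, q = 0)
Theta = -0.1320509948 + (-0.0183481330) + (0.0000000000) = -0.150399

Answer: Theta = -0.150399


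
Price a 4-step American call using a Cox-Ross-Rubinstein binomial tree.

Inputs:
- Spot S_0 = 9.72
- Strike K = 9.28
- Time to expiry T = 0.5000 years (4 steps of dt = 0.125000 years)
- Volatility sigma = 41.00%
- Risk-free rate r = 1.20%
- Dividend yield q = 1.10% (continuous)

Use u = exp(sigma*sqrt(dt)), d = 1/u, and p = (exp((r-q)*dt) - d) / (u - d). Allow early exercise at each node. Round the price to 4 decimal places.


dt = T/N = 0.125000
u = exp(sigma*sqrt(dt)) = 1.155990; d = 1/u = 0.865060
p = (exp((r-q)*dt) - d) / (u - d) = 0.464254
Discount per step: exp(-r*dt) = 0.998501
Stock lattice S(k, i) with i counting down-moves:
  k=0: S(0,0) = 9.7200
  k=1: S(1,0) = 11.2362; S(1,1) = 8.4084
  k=2: S(2,0) = 12.9890; S(2,1) = 9.7200; S(2,2) = 7.2737
  k=3: S(3,0) = 15.0151; S(3,1) = 11.2362; S(3,2) = 8.4084; S(3,3) = 6.2922
  k=4: S(4,0) = 17.3573; S(4,1) = 12.9890; S(4,2) = 9.7200; S(4,3) = 7.2737; S(4,4) = 5.4432
Terminal payoffs V(N, i) = max(S_T - K, 0):
  V(4,0) = 8.077300; V(4,1) = 3.708955; V(4,2) = 0.440000; V(4,3) = 0.000000; V(4,4) = 0.000000
Backward induction: V(k, i) = exp(-r*dt) * [p * V(k+1, i) + (1-p) * V(k+1, i+1)]; then take max(V_cont, immediate exercise) for American.
  V(3,0) = exp(-r*dt) * [p*8.077300 + (1-p)*3.708955] = 5.728377; exercise = 5.735099; V(3,0) = max -> 5.735099
  V(3,1) = exp(-r*dt) * [p*3.708955 + (1-p)*0.440000] = 1.954691; exercise = 1.956220; V(3,1) = max -> 1.956220
  V(3,2) = exp(-r*dt) * [p*0.440000 + (1-p)*0.000000] = 0.203965; exercise = 0.000000; V(3,2) = max -> 0.203965
  V(3,3) = exp(-r*dt) * [p*0.000000 + (1-p)*0.000000] = 0.000000; exercise = 0.000000; V(3,3) = max -> 0.000000
  V(2,0) = exp(-r*dt) * [p*5.735099 + (1-p)*1.956220] = 3.705017; exercise = 3.708955; V(2,0) = max -> 3.708955
  V(2,1) = exp(-r*dt) * [p*1.956220 + (1-p)*0.203965] = 1.015931; exercise = 0.440000; V(2,1) = max -> 1.015931
  V(2,2) = exp(-r*dt) * [p*0.203965 + (1-p)*0.000000] = 0.094550; exercise = 0.000000; V(2,2) = max -> 0.094550
  V(1,0) = exp(-r*dt) * [p*3.708955 + (1-p)*1.015931] = 2.262781; exercise = 1.956220; V(1,0) = max -> 2.262781
  V(1,1) = exp(-r*dt) * [p*1.015931 + (1-p)*0.094550] = 0.521522; exercise = 0.000000; V(1,1) = max -> 0.521522
  V(0,0) = exp(-r*dt) * [p*2.262781 + (1-p)*0.521522] = 1.327915; exercise = 0.440000; V(0,0) = max -> 1.327915

Answer: Price = V(0,0) = 1.3279


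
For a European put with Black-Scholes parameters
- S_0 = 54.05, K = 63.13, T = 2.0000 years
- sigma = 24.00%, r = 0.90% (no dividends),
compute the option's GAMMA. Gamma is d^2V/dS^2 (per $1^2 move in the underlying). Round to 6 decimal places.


Answer: Gamma = 0.021155

Derivation:
d1 = -0.2347787445; d2 = -0.5741899994
phi(d1) = 0.3880973524; exp(-qT) = 1.0000000000; exp(-rT) = 0.9821610324
Gamma = exp(-qT) * phi(d1) / (S * sigma * sqrt(T)) = 1.0000000000 * 0.3880973524 / (54.0500 * 0.2400 * 1.4142135624) = 0.021155


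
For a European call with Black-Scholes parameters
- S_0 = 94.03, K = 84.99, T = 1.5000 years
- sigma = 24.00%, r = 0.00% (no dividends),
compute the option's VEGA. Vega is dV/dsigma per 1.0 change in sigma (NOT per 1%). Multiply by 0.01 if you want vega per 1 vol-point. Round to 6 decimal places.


d1 = 0.4908514729; d2 = 0.1969127038
phi(d1) = 0.3536646549; exp(-qT) = 1.0000000000; exp(-rT) = 1.0000000000
Vega = S * exp(-qT) * phi(d1) * sqrt(T) = 94.0300 * 1.0000000000 * 0.3536646549 * 1.2247448714 = 40.728998

Answer: Vega = 40.728998


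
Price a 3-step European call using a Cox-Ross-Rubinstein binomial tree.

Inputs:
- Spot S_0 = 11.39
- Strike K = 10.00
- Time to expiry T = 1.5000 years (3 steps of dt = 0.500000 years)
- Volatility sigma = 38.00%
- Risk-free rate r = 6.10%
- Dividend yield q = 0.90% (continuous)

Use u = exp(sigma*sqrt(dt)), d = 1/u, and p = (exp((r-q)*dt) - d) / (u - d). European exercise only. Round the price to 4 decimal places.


Answer: Price = V(0,0) = 3.1945

Derivation:
dt = T/N = 0.500000
u = exp(sigma*sqrt(dt)) = 1.308263; d = 1/u = 0.764372
p = (exp((r-q)*dt) - d) / (u - d) = 0.481657
Discount per step: exp(-r*dt) = 0.969960
Stock lattice S(k, i) with i counting down-moves:
  k=0: S(0,0) = 11.3900
  k=1: S(1,0) = 14.9011; S(1,1) = 8.7062
  k=2: S(2,0) = 19.4946; S(2,1) = 11.3900; S(2,2) = 6.6548
  k=3: S(3,0) = 25.5041; S(3,1) = 14.9011; S(3,2) = 8.7062; S(3,3) = 5.0867
Terminal payoffs V(N, i) = max(S_T - K, 0):
  V(3,0) = 15.504056; V(3,1) = 4.901120; V(3,2) = 0.000000; V(3,3) = 0.000000
Backward induction: V(k, i) = exp(-r*dt) * [p * V(k+1, i) + (1-p) * V(k+1, i+1)].
  V(2,0) = exp(-r*dt) * [p*15.504056 + (1-p)*4.901120] = 9.707456
  V(2,1) = exp(-r*dt) * [p*4.901120 + (1-p)*0.000000] = 2.289744
  V(2,2) = exp(-r*dt) * [p*0.000000 + (1-p)*0.000000] = 0.000000
  V(1,0) = exp(-r*dt) * [p*9.707456 + (1-p)*2.289744] = 5.686426
  V(1,1) = exp(-r*dt) * [p*2.289744 + (1-p)*0.000000] = 1.069741
  V(0,0) = exp(-r*dt) * [p*5.686426 + (1-p)*1.069741] = 3.194466


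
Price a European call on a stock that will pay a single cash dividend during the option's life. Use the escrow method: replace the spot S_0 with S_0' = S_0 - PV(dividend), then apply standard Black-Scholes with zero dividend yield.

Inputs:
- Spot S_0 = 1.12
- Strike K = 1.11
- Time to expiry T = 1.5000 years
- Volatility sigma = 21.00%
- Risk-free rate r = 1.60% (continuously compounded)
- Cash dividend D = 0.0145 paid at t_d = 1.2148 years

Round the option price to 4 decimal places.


PV(D) = D * exp(-r * t_d) = 0.0145 * 0.98075088 = 0.01422089
S_0' = S_0 - PV(D) = 1.1200 - 0.01422089 = 1.10577911
d1 = (ln(S_0'/K) + (r + sigma^2/2)*T) / (sigma*sqrt(T)) = 0.20709911
d2 = d1 - sigma*sqrt(T) = -0.05009731
exp(-rT) = 0.97628571
N(d1) = 0.58203377; N(d2) = 0.48002242
C = S_0' * N(d1) - K * exp(-rT) * N(d2) = 1.10577911 * 0.58203377 - 1.1100 * 0.97628571 * 0.48002242 = 0.1234

Answer: Price = 0.1234


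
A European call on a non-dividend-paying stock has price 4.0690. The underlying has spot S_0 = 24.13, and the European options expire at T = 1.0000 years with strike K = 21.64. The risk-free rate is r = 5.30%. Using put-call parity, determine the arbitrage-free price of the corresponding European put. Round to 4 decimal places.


Answer: Put price = 0.4619

Derivation:
Put-call parity: C - P = S_0 * exp(-qT) - K * exp(-rT).
S_0 * exp(-qT) = 24.1300 * 1.00000000 = 24.13000000
K * exp(-rT) = 21.6400 * 0.94838001 = 20.52294347
P = C - S*exp(-qT) + K*exp(-rT)
P = 4.0690 - 24.13000000 + 20.52294347 = 0.4619


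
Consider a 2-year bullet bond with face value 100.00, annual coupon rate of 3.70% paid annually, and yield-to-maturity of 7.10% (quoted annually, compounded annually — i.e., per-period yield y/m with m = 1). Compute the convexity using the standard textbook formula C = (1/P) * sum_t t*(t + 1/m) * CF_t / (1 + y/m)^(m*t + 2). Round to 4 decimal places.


Coupon per period c = face * coupon_rate / m = 3.700000
Periods per year m = 1; per-period yield y/m = 0.071000
Number of cashflows N = 2
Cashflows (t years, CF_t, discount factor 1/(1+y/m)^(m*t), PV):
  t = 1.0000: CF_t = 3.700000, DF = 0.933707, PV = 3.454715
  t = 2.0000: CF_t = 103.700000, DF = 0.871808, PV = 90.406533
Price P = sum_t PV_t = 93.861248
Convexity numerator sum_t t*(t + 1/m) * CF_t / (1+y/m)^(m*t + 2):
  t = 1.0000: term = 6.023700
  t = 2.0000: term = 472.903059
Convexity = (1/P) * sum = 478.926759 / 93.861248 = 5.102497

Answer: Convexity = 5.1025


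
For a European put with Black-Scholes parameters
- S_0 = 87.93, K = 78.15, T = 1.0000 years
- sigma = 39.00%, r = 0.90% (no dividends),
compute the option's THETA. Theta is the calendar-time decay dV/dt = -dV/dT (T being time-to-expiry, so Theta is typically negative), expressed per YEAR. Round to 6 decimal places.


d1 = 0.5204127860; d2 = 0.1304127860
phi(d1) = 0.3484176876; exp(-qT) = 1.0000000000; exp(-rT) = 0.9910403788
Theta = -S*exp(-qT)*phi(d1)*sigma/(2*sqrt(T)) + r*K*exp(-rT)*N(-d2) - q*S*exp(-qT)*N(-d1)
N(-d1) = 0.3013879502; N(-d2) = 0.4481199256; sqrt(T) = 1.0000000000
Term 1 = -87.9300 * 1.0000000000 * 0.3484176876 * 0.3900 / (2 * 1.0000000000) = -5.9740916178
Term 2 = 0.0090 * 78.1500 * 0.9910403788 * 0.4481199256 = 0.3123612101
Term 3 = 0 (no dividend yield, q = 0)
Theta = -5.9740916178 + (0.3123612101) + (0.0000000000) = -5.661730

Answer: Theta = -5.661730


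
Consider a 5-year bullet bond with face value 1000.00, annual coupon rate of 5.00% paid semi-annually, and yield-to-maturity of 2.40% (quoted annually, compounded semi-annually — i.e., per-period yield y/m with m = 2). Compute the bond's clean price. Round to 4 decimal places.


Answer: Price = 1121.8163

Derivation:
Coupon per period c = face * coupon_rate / m = 25.000000
Periods per year m = 2; per-period yield y/m = 0.012000
Number of cashflows N = 10
Cashflows (t years, CF_t, discount factor 1/(1+y/m)^(m*t), PV):
  t = 0.5000: CF_t = 25.000000, DF = 0.988142, PV = 24.703557
  t = 1.0000: CF_t = 25.000000, DF = 0.976425, PV = 24.410630
  t = 1.5000: CF_t = 25.000000, DF = 0.964847, PV = 24.121176
  t = 2.0000: CF_t = 25.000000, DF = 0.953406, PV = 23.835154
  t = 2.5000: CF_t = 25.000000, DF = 0.942101, PV = 23.552524
  t = 3.0000: CF_t = 25.000000, DF = 0.930930, PV = 23.273245
  t = 3.5000: CF_t = 25.000000, DF = 0.919891, PV = 22.997277
  t = 4.0000: CF_t = 25.000000, DF = 0.908983, PV = 22.724582
  t = 4.5000: CF_t = 25.000000, DF = 0.898205, PV = 22.455121
  t = 5.0000: CF_t = 1025.000000, DF = 0.887554, PV = 909.743037
Price P = sum_t PV_t = 1121.816302


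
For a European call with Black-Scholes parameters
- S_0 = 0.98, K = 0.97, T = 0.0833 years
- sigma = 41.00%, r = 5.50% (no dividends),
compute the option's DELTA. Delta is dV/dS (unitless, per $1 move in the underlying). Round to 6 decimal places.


Answer: Delta = 0.573212

Derivation:
d1 = 0.1845583304; d2 = 0.0662251989
phi(d1) = 0.3922054686; exp(-qT) = 1.0000000000; exp(-rT) = 0.9954289791
N(d1) = 0.5732122640
Delta = exp(-qT) * N(d1) = 1.0000000000 * 0.5732122640 = 0.573212


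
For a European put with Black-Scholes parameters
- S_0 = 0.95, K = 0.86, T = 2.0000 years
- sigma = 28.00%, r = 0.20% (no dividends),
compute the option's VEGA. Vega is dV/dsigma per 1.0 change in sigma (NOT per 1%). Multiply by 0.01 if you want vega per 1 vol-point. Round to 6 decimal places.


Answer: Vega = 0.482294

Derivation:
d1 = 0.4594416092; d2 = 0.0634618117
phi(d1) = 0.3589824314; exp(-qT) = 1.0000000000; exp(-rT) = 0.9960079893
Vega = S * exp(-qT) * phi(d1) * sqrt(T) = 0.9500 * 1.0000000000 * 0.3589824314 * 1.4142135624 = 0.482294


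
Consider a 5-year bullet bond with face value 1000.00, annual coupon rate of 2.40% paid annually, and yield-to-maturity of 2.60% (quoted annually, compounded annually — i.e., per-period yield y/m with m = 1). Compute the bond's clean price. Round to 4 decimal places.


Coupon per period c = face * coupon_rate / m = 24.000000
Periods per year m = 1; per-period yield y/m = 0.026000
Number of cashflows N = 5
Cashflows (t years, CF_t, discount factor 1/(1+y/m)^(m*t), PV):
  t = 1.0000: CF_t = 24.000000, DF = 0.974659, PV = 23.391813
  t = 2.0000: CF_t = 24.000000, DF = 0.949960, PV = 22.799038
  t = 3.0000: CF_t = 24.000000, DF = 0.925887, PV = 22.221284
  t = 4.0000: CF_t = 24.000000, DF = 0.902424, PV = 21.658172
  t = 5.0000: CF_t = 1024.000000, DF = 0.879555, PV = 900.664723
Price P = sum_t PV_t = 990.735030

Answer: Price = 990.7350


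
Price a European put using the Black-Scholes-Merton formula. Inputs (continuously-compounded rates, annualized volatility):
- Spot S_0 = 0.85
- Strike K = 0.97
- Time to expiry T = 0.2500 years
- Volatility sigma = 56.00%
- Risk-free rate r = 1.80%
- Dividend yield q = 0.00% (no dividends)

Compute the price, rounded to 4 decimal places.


Answer: Price = 0.1691

Derivation:
d1 = (ln(S/K) + (r - q + 0.5*sigma^2) * T) / (sigma * sqrt(T)) = -0.31557044
d2 = d1 - sigma * sqrt(T) = -0.59557044
exp(-rT) = 0.99551011; exp(-qT) = 1.00000000
P = K * exp(-rT) * N(-d2) - S_0 * exp(-qT) * N(-d1)
N(-d1) = 0.62383571; N(-d2) = 0.72426888
P = 0.9700 * 0.99551011 * 0.72426888 - 0.8500 * 1.00000000 * 0.62383571 = 0.1691


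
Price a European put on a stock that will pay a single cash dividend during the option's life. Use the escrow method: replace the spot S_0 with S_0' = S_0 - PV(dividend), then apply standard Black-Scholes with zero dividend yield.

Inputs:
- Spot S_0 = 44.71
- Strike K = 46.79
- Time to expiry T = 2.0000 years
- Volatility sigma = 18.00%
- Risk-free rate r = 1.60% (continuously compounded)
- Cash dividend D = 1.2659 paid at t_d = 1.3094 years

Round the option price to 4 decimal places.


Answer: Price = 5.4788

Derivation:
PV(D) = D * exp(-r * t_d) = 1.2659 * 0.97926754 = 1.23965477
S_0' = S_0 - PV(D) = 44.7100 - 1.23965477 = 43.47034523
d1 = (ln(S_0'/K) + (r + sigma^2/2)*T) / (sigma*sqrt(T)) = -0.03610377
d2 = d1 - sigma*sqrt(T) = -0.29066221
exp(-rT) = 0.96850658
N(-d1) = 0.51440019; N(-d2) = 0.61434516
P = K * exp(-rT) * N(-d2) - S_0' * N(-d1) = 46.7900 * 0.96850658 * 0.61434516 - 43.47034523 * 0.51440019 = 5.4788


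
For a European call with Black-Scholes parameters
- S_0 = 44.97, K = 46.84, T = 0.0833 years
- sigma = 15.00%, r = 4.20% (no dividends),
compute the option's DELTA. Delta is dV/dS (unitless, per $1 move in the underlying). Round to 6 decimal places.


Answer: Delta = 0.200840

Derivation:
d1 = -0.8386238143; d2 = -0.8819164233
phi(d1) = 0.2806678088; exp(-qT) = 1.0000000000; exp(-rT) = 0.9965075130
N(d1) = 0.2008402214
Delta = exp(-qT) * N(d1) = 1.0000000000 * 0.2008402214 = 0.200840


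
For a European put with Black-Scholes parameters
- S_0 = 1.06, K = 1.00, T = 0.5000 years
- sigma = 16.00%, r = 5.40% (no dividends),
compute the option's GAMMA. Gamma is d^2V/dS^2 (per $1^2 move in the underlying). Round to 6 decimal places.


Answer: Gamma = 2.395754

Derivation:
d1 = 0.8102463320; d2 = 0.6971092470
phi(d1) = 0.2873115556; exp(-qT) = 1.0000000000; exp(-rT) = 0.9733612415
Gamma = exp(-qT) * phi(d1) / (S * sigma * sqrt(T)) = 1.0000000000 * 0.2873115556 / (1.0600 * 0.1600 * 0.7071067812) = 2.395754


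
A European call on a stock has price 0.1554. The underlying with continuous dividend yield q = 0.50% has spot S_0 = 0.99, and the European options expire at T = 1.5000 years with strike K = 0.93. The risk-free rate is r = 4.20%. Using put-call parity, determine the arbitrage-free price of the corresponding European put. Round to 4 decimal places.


Answer: Put price = 0.0460

Derivation:
Put-call parity: C - P = S_0 * exp(-qT) - K * exp(-rT).
S_0 * exp(-qT) = 0.9900 * 0.99252805 = 0.98260277
K * exp(-rT) = 0.9300 * 0.93894347 = 0.87321743
P = C - S*exp(-qT) + K*exp(-rT)
P = 0.1554 - 0.98260277 + 0.87321743 = 0.0460


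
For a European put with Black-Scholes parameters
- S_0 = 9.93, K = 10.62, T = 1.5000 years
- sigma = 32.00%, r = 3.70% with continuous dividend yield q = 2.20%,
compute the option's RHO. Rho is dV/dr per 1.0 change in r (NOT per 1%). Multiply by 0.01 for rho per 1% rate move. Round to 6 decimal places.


d1 = 0.0819595753; d2 = -0.3099587835
phi(d1) = 0.3976046062; exp(-qT) = 0.9675385596; exp(-rT) = 0.9460120237
N(-d2) = 0.6217038501
Rho = -K*T*exp(-rT)*N(-d2) = -10.6200 * 1.5000 * 0.9460120237 * 0.6217038501 = -9.369059

Answer: Rho = -9.369059


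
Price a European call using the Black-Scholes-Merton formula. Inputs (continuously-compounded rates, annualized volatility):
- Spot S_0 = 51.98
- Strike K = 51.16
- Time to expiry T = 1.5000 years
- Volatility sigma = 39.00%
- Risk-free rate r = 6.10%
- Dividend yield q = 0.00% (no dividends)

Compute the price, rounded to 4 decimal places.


d1 = (ln(S/K) + (r - q + 0.5*sigma^2) * T) / (sigma * sqrt(T)) = 0.46367805
d2 = d1 - sigma * sqrt(T) = -0.01397245
exp(-rT) = 0.91256132; exp(-qT) = 1.00000000
C = S_0 * exp(-qT) * N(d1) - K * exp(-rT) * N(d2)
N(d1) = 0.67856079; N(d2) = 0.49442598
C = 51.9800 * 1.00000000 * 0.67856079 - 51.1600 * 0.91256132 * 0.49442598 = 12.1885

Answer: Price = 12.1885


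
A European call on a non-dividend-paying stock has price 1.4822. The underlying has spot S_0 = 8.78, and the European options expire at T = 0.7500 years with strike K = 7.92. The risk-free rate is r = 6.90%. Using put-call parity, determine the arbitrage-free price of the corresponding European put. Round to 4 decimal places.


Answer: Put price = 0.2228

Derivation:
Put-call parity: C - P = S_0 * exp(-qT) - K * exp(-rT).
S_0 * exp(-qT) = 8.7800 * 1.00000000 = 8.78000000
K * exp(-rT) = 7.9200 * 0.94956623 = 7.52056453
P = C - S*exp(-qT) + K*exp(-rT)
P = 1.4822 - 8.78000000 + 7.52056453 = 0.2228


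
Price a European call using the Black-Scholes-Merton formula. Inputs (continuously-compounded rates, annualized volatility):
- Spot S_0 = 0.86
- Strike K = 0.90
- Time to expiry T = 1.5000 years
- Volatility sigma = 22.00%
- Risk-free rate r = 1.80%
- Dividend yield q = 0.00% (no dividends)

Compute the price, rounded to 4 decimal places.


d1 = (ln(S/K) + (r - q + 0.5*sigma^2) * T) / (sigma * sqrt(T)) = 0.06620164
d2 = d1 - sigma * sqrt(T) = -0.20324223
exp(-rT) = 0.97336124; exp(-qT) = 1.00000000
C = S_0 * exp(-qT) * N(d1) - K * exp(-rT) * N(d2)
N(d1) = 0.52639135; N(d2) = 0.41947285
C = 0.8600 * 1.00000000 * 0.52639135 - 0.9000 * 0.97336124 * 0.41947285 = 0.0852

Answer: Price = 0.0852


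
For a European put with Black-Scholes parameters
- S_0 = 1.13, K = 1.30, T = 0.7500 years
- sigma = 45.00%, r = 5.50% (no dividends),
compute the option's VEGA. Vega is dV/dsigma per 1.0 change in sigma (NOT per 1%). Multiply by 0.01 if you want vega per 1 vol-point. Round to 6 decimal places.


d1 = -0.0589131595; d2 = -0.4486245912
phi(d1) = 0.3982505642; exp(-qT) = 1.0000000000; exp(-rT) = 0.9595892027
Vega = S * exp(-qT) * phi(d1) * sqrt(T) = 1.1300 * 1.0000000000 * 0.3982505642 * 0.8660254038 = 0.389731

Answer: Vega = 0.389731


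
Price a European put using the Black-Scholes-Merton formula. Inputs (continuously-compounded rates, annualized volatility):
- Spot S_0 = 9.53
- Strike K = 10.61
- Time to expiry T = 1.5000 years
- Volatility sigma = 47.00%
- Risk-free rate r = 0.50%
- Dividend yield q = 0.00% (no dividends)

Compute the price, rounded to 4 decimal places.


Answer: Price = 2.8055

Derivation:
d1 = (ln(S/K) + (r - q + 0.5*sigma^2) * T) / (sigma * sqrt(T)) = 0.11434907
d2 = d1 - sigma * sqrt(T) = -0.46128102
exp(-rT) = 0.99252805; exp(-qT) = 1.00000000
P = K * exp(-rT) * N(-d2) - S_0 * exp(-qT) * N(-d1)
N(-d1) = 0.45448054; N(-d2) = 0.67770150
P = 10.6100 * 0.99252805 * 0.67770150 - 9.5300 * 1.00000000 * 0.45448054 = 2.8055


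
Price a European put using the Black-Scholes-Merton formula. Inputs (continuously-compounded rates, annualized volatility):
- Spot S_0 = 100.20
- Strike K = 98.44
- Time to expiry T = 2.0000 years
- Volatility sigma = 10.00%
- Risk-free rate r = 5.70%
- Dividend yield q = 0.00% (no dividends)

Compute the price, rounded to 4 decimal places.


Answer: Price = 1.2555

Derivation:
d1 = (ln(S/K) + (r - q + 0.5*sigma^2) * T) / (sigma * sqrt(T)) = 1.00211854
d2 = d1 - sigma * sqrt(T) = 0.86069718
exp(-rT) = 0.89225796; exp(-qT) = 1.00000000
P = K * exp(-rT) * N(-d2) - S_0 * exp(-qT) * N(-d1)
N(-d1) = 0.15814317; N(-d2) = 0.19470242
P = 98.4400 * 0.89225796 * 0.19470242 - 100.2000 * 1.00000000 * 0.15814317 = 1.2555


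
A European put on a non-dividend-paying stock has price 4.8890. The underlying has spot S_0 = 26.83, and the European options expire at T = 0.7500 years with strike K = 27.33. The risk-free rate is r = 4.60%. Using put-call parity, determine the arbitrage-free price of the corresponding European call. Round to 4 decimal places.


Answer: Call price = 5.3158

Derivation:
Put-call parity: C - P = S_0 * exp(-qT) - K * exp(-rT).
S_0 * exp(-qT) = 26.8300 * 1.00000000 = 26.83000000
K * exp(-rT) = 27.3300 * 0.96608834 = 26.40319432
C = P + S*exp(-qT) - K*exp(-rT)
C = 4.8890 + 26.83000000 - 26.40319432 = 5.3158


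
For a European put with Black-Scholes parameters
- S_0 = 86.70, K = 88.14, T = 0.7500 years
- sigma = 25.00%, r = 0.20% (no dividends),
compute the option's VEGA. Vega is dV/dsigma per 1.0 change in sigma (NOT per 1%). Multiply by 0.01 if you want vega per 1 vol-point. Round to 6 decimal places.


d1 = 0.0390978109; d2 = -0.1774085400
phi(d1) = 0.3986374776; exp(-qT) = 1.0000000000; exp(-rT) = 0.9985011244
Vega = S * exp(-qT) * phi(d1) * sqrt(T) = 86.7000 * 1.0000000000 * 0.3986374776 * 0.8660254038 = 29.931457

Answer: Vega = 29.931457


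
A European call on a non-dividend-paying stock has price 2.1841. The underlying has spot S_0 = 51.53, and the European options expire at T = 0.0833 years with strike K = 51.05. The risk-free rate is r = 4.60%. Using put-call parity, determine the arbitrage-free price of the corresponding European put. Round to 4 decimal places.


Answer: Put price = 1.5089

Derivation:
Put-call parity: C - P = S_0 * exp(-qT) - K * exp(-rT).
S_0 * exp(-qT) = 51.5300 * 1.00000000 = 51.53000000
K * exp(-rT) = 51.0500 * 0.99617553 = 50.85476091
P = C - S*exp(-qT) + K*exp(-rT)
P = 2.1841 - 51.53000000 + 50.85476091 = 1.5089


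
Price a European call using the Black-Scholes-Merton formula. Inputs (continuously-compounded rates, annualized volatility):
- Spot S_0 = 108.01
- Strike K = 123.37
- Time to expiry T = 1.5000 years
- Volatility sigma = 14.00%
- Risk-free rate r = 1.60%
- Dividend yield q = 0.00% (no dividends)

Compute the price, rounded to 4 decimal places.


d1 = (ln(S/K) + (r - q + 0.5*sigma^2) * T) / (sigma * sqrt(T)) = -0.54975971
d2 = d1 - sigma * sqrt(T) = -0.72122400
exp(-rT) = 0.97628571; exp(-qT) = 1.00000000
C = S_0 * exp(-qT) * N(d1) - K * exp(-rT) * N(d2)
N(d1) = 0.29124210; N(d2) = 0.23538586
C = 108.0100 * 1.00000000 * 0.29124210 - 123.3700 * 0.97628571 * 0.23538586 = 3.1062

Answer: Price = 3.1062


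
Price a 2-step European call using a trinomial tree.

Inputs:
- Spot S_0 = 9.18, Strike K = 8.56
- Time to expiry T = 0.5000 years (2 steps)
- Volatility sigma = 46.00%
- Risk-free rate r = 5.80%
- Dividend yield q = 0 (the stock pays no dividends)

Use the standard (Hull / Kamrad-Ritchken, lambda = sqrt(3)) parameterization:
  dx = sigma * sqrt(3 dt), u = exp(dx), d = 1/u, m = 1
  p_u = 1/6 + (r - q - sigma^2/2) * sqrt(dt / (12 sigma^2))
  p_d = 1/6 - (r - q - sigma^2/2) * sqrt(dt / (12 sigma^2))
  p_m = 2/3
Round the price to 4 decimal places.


dt = T/N = 0.250000; dx = sigma*sqrt(3*dt) = 0.398372
u = exp(dx) = 1.489398; d = 1/u = 0.671412
p_u = 0.151668, p_m = 0.666667, p_d = 0.181665
Discount per step: exp(-r*dt) = 0.985605
Stock lattice S(k, j) with j the centered position index:
  k=0: S(0,+0) = 9.1800
  k=1: S(1,-1) = 6.1636; S(1,+0) = 9.1800; S(1,+1) = 13.6727
  k=2: S(2,-2) = 4.1383; S(2,-1) = 6.1636; S(2,+0) = 9.1800; S(2,+1) = 13.6727; S(2,+2) = 20.3640
Terminal payoffs V(N, j) = max(S_T - K, 0):
  V(2,-2) = 0.000000; V(2,-1) = 0.000000; V(2,+0) = 0.620000; V(2,+1) = 5.112669; V(2,+2) = 11.804040
Backward induction: V(k, j) = exp(-r*dt) * [p_u * V(k+1, j+1) + p_m * V(k+1, j) + p_d * V(k+1, j-1)]
  V(1,-1) = exp(-r*dt) * [p_u*0.620000 + p_m*0.000000 + p_d*0.000000] = 0.092681
  V(1,+0) = exp(-r*dt) * [p_u*5.112669 + p_m*0.620000 + p_d*0.000000] = 1.171650
  V(1,+1) = exp(-r*dt) * [p_u*11.804040 + p_m*5.112669 + p_d*0.620000] = 5.234916
  V(0,+0) = exp(-r*dt) * [p_u*5.234916 + p_m*1.171650 + p_d*0.092681] = 1.568990

Answer: Price = V(0,0) = 1.5690


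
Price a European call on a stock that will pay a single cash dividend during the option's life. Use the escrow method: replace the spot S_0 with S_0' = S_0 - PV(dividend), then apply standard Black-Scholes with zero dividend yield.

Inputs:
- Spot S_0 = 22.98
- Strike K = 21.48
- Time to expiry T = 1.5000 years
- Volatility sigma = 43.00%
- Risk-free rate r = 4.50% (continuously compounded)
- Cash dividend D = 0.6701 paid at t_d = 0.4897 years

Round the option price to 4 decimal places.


Answer: Price = 5.6136

Derivation:
PV(D) = D * exp(-r * t_d) = 0.6701 * 0.97820453 = 0.65549486
S_0' = S_0 - PV(D) = 22.9800 - 0.65549486 = 22.32450514
d1 = (ln(S_0'/K) + (r + sigma^2/2)*T) / (sigma*sqrt(T)) = 0.46471509
d2 = d1 - sigma*sqrt(T) = -0.06192521
exp(-rT) = 0.93472772
N(d1) = 0.67893225; N(d2) = 0.47531120
C = S_0' * N(d1) - K * exp(-rT) * N(d2) = 22.32450514 * 0.67893225 - 21.4800 * 0.93472772 * 0.47531120 = 5.6136


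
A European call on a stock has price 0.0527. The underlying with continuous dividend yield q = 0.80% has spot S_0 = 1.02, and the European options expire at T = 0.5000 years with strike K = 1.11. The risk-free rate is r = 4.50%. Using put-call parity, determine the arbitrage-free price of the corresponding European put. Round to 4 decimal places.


Put-call parity: C - P = S_0 * exp(-qT) - K * exp(-rT).
S_0 * exp(-qT) = 1.0200 * 0.99600799 = 1.01592815
K * exp(-rT) = 1.1100 * 0.97775124 = 1.08530387
P = C - S*exp(-qT) + K*exp(-rT)
P = 0.0527 - 1.01592815 + 1.08530387 = 0.1221

Answer: Put price = 0.1221


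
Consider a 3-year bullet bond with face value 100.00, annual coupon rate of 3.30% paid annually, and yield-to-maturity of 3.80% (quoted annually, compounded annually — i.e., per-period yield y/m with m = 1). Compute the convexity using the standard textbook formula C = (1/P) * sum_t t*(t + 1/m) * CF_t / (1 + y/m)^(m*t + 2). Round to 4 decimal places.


Answer: Convexity = 10.6653

Derivation:
Coupon per period c = face * coupon_rate / m = 3.300000
Periods per year m = 1; per-period yield y/m = 0.038000
Number of cashflows N = 3
Cashflows (t years, CF_t, discount factor 1/(1+y/m)^(m*t), PV):
  t = 1.0000: CF_t = 3.300000, DF = 0.963391, PV = 3.179191
  t = 2.0000: CF_t = 3.300000, DF = 0.928122, PV = 3.062804
  t = 3.0000: CF_t = 103.300000, DF = 0.894145, PV = 92.365176
Price P = sum_t PV_t = 98.607171
Convexity numerator sum_t t*(t + 1/m) * CF_t / (1+y/m)^(m*t + 2):
  t = 1.0000: term = 5.901357
  t = 2.0000: term = 17.055945
  t = 3.0000: term = 1028.714355
Convexity = (1/P) * sum = 1051.671656 / 98.607171 = 10.665266


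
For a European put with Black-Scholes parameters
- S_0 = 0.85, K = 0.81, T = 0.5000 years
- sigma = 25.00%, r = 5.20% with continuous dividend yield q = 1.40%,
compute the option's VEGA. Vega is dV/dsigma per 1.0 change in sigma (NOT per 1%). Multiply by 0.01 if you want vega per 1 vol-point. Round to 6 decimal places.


Answer: Vega = 0.213355

Derivation:
d1 = 0.4685408429; d2 = 0.2917641476
phi(d1) = 0.3574700152; exp(-qT) = 0.9930244429; exp(-rT) = 0.9743350896
Vega = S * exp(-qT) * phi(d1) * sqrt(T) = 0.8500 * 0.9930244429 * 0.3574700152 * 0.7071067812 = 0.213355


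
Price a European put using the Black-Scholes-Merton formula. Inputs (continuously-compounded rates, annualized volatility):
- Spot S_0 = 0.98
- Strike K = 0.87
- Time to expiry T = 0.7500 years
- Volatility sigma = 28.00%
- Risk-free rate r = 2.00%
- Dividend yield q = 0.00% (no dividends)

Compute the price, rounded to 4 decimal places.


Answer: Price = 0.0403

Derivation:
d1 = (ln(S/K) + (r - q + 0.5*sigma^2) * T) / (sigma * sqrt(T)) = 0.67409504
d2 = d1 - sigma * sqrt(T) = 0.43160793
exp(-rT) = 0.98511194; exp(-qT) = 1.00000000
P = K * exp(-rT) * N(-d2) - S_0 * exp(-qT) * N(-d1)
N(-d1) = 0.25012545; N(-d2) = 0.33301320
P = 0.8700 * 0.98511194 * 0.33301320 - 0.9800 * 1.00000000 * 0.25012545 = 0.0403


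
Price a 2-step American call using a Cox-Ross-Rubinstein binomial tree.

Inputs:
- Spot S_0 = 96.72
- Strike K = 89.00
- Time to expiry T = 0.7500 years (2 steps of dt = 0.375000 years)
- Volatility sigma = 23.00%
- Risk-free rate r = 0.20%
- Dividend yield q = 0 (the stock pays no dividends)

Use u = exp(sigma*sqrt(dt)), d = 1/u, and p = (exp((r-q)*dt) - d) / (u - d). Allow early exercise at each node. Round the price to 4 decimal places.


dt = T/N = 0.375000
u = exp(sigma*sqrt(dt)) = 1.151247; d = 1/u = 0.868623
p = (exp((r-q)*dt) - d) / (u - d) = 0.467501
Discount per step: exp(-r*dt) = 0.999250
Stock lattice S(k, i) with i counting down-moves:
  k=0: S(0,0) = 96.7200
  k=1: S(1,0) = 111.3486; S(1,1) = 84.0133
  k=2: S(2,0) = 128.1897; S(2,1) = 96.7200; S(2,2) = 72.9759
Terminal payoffs V(N, i) = max(S_T - K, 0):
  V(2,0) = 39.189742; V(2,1) = 7.720000; V(2,2) = 0.000000
Backward induction: V(k, i) = exp(-r*dt) * [p * V(k+1, i) + (1-p) * V(k+1, i+1)]; then take max(V_cont, immediate exercise) for American.
  V(1,0) = exp(-r*dt) * [p*39.189742 + (1-p)*7.720000] = 22.415330; exercise = 22.348605; V(1,0) = max -> 22.415330
  V(1,1) = exp(-r*dt) * [p*7.720000 + (1-p)*0.000000] = 3.606405; exercise = 0.000000; V(1,1) = max -> 3.606405
  V(0,0) = exp(-r*dt) * [p*22.415330 + (1-p)*3.606405] = 12.390307; exercise = 7.720000; V(0,0) = max -> 12.390307

Answer: Price = V(0,0) = 12.3903


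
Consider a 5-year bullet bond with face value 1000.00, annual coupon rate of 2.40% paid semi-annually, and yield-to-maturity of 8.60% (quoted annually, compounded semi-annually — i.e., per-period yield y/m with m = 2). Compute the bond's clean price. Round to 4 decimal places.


Answer: Price = 752.2757

Derivation:
Coupon per period c = face * coupon_rate / m = 12.000000
Periods per year m = 2; per-period yield y/m = 0.043000
Number of cashflows N = 10
Cashflows (t years, CF_t, discount factor 1/(1+y/m)^(m*t), PV):
  t = 0.5000: CF_t = 12.000000, DF = 0.958773, PV = 11.505273
  t = 1.0000: CF_t = 12.000000, DF = 0.919245, PV = 11.030943
  t = 1.5000: CF_t = 12.000000, DF = 0.881347, PV = 10.576168
  t = 2.0000: CF_t = 12.000000, DF = 0.845012, PV = 10.140141
  t = 2.5000: CF_t = 12.000000, DF = 0.810174, PV = 9.722091
  t = 3.0000: CF_t = 12.000000, DF = 0.776773, PV = 9.321277
  t = 3.5000: CF_t = 12.000000, DF = 0.744749, PV = 8.936986
  t = 4.0000: CF_t = 12.000000, DF = 0.714045, PV = 8.568539
  t = 4.5000: CF_t = 12.000000, DF = 0.684607, PV = 8.215282
  t = 5.0000: CF_t = 1012.000000, DF = 0.656382, PV = 664.258971
Price P = sum_t PV_t = 752.275671


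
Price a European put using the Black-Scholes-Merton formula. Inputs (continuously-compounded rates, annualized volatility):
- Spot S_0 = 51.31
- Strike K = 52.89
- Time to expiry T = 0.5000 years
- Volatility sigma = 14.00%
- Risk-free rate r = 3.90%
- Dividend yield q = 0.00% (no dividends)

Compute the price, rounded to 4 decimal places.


d1 = (ln(S/K) + (r - q + 0.5*sigma^2) * T) / (sigma * sqrt(T)) = -0.05988811
d2 = d1 - sigma * sqrt(T) = -0.15888306
exp(-rT) = 0.98068890; exp(-qT) = 1.00000000
P = K * exp(-rT) * N(-d2) - S_0 * exp(-qT) * N(-d1)
N(-d1) = 0.52387762; N(-d2) = 0.56311949
P = 52.8900 * 0.98068890 * 0.56311949 - 51.3100 * 1.00000000 * 0.52387762 = 2.3281

Answer: Price = 2.3281


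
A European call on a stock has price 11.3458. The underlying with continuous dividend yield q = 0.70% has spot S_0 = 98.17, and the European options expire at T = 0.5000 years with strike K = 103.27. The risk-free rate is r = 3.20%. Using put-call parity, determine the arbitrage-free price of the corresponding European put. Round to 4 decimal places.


Answer: Put price = 15.1496

Derivation:
Put-call parity: C - P = S_0 * exp(-qT) - K * exp(-rT).
S_0 * exp(-qT) = 98.1700 * 0.99650612 = 97.82700559
K * exp(-rT) = 103.2700 * 0.98412732 = 101.63082834
P = C - S*exp(-qT) + K*exp(-rT)
P = 11.3458 - 97.82700559 + 101.63082834 = 15.1496


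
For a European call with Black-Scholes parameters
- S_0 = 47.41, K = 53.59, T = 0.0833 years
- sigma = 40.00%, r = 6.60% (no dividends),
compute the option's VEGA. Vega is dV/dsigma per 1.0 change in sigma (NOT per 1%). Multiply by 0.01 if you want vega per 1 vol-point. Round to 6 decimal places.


d1 = -0.9560018641; d2 = -1.0714488216
phi(d1) = 0.2526100420; exp(-qT) = 1.0000000000; exp(-rT) = 0.9945172852
Vega = S * exp(-qT) * phi(d1) * sqrt(T) = 47.4100 * 1.0000000000 * 0.2526100420 * 0.2886173938 = 3.456552

Answer: Vega = 3.456552


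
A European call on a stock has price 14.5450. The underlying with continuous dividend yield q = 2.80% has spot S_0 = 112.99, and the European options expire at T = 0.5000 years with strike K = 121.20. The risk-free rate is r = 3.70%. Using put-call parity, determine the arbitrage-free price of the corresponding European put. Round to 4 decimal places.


Put-call parity: C - P = S_0 * exp(-qT) - K * exp(-rT).
S_0 * exp(-qT) = 112.9900 * 0.98609754 = 111.41916153
K * exp(-rT) = 121.2000 * 0.98167007 = 118.97841304
P = C - S*exp(-qT) + K*exp(-rT)
P = 14.5450 - 111.41916153 + 118.97841304 = 22.1043

Answer: Put price = 22.1043


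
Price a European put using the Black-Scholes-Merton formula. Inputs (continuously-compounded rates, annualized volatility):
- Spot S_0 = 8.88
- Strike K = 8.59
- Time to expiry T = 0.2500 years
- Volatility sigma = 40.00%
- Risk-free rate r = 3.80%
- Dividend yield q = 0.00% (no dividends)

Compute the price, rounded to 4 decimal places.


d1 = (ln(S/K) + (r - q + 0.5*sigma^2) * T) / (sigma * sqrt(T)) = 0.31351411
d2 = d1 - sigma * sqrt(T) = 0.11351411
exp(-rT) = 0.99054498; exp(-qT) = 1.00000000
P = K * exp(-rT) * N(-d2) - S_0 * exp(-qT) * N(-d1)
N(-d1) = 0.37694505; N(-d2) = 0.45481149
P = 8.5900 * 0.99054498 * 0.45481149 - 8.8800 * 1.00000000 * 0.37694505 = 0.5226

Answer: Price = 0.5226


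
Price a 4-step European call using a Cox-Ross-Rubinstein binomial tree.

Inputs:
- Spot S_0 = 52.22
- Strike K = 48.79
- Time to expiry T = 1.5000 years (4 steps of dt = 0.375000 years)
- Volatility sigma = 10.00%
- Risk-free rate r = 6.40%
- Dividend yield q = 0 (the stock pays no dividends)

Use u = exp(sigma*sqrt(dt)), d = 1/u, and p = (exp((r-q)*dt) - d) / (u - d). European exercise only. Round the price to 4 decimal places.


dt = T/N = 0.375000
u = exp(sigma*sqrt(dt)) = 1.063151; d = 1/u = 0.940600
p = (exp((r-q)*dt) - d) / (u - d) = 0.682901
Discount per step: exp(-r*dt) = 0.976286
Stock lattice S(k, i) with i counting down-moves:
  k=0: S(0,0) = 52.2200
  k=1: S(1,0) = 55.5178; S(1,1) = 49.1181
  k=2: S(2,0) = 59.0238; S(2,1) = 52.2200; S(2,2) = 46.2005
  k=3: S(3,0) = 62.7512; S(3,1) = 55.5178; S(3,2) = 49.1181; S(3,3) = 43.4562
  k=4: S(4,0) = 66.7140; S(4,1) = 59.0238; S(4,2) = 52.2200; S(4,3) = 46.2005; S(4,4) = 40.8749
Terminal payoffs V(N, i) = max(S_T - K, 0):
  V(4,0) = 17.923981; V(4,1) = 10.233759; V(4,2) = 3.430000; V(4,3) = 0.000000; V(4,4) = 0.000000
Backward induction: V(k, i) = exp(-r*dt) * [p * V(k+1, i) + (1-p) * V(k+1, i+1)].
  V(3,0) = exp(-r*dt) * [p*17.923981 + (1-p)*10.233759] = 15.118195
  V(3,1) = exp(-r*dt) * [p*10.233759 + (1-p)*3.430000] = 7.884771
  V(3,2) = exp(-r*dt) * [p*3.430000 + (1-p)*0.000000] = 2.286804
  V(3,3) = exp(-r*dt) * [p*0.000000 + (1-p)*0.000000] = 0.000000
  V(2,0) = exp(-r*dt) * [p*15.118195 + (1-p)*7.884771] = 12.520361
  V(2,1) = exp(-r*dt) * [p*7.884771 + (1-p)*2.286804] = 5.964776
  V(2,2) = exp(-r*dt) * [p*2.286804 + (1-p)*0.000000] = 1.524627
  V(1,0) = exp(-r*dt) * [p*12.520361 + (1-p)*5.964776] = 10.193978
  V(1,1) = exp(-r*dt) * [p*5.964776 + (1-p)*1.524627] = 4.448749
  V(0,0) = exp(-r*dt) * [p*10.193978 + (1-p)*4.448749] = 8.173632

Answer: Price = V(0,0) = 8.1736


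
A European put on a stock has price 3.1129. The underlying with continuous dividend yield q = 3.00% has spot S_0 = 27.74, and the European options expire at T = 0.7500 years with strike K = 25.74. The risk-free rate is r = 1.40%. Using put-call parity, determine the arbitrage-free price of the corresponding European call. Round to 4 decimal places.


Answer: Call price = 4.7646

Derivation:
Put-call parity: C - P = S_0 * exp(-qT) - K * exp(-rT).
S_0 * exp(-qT) = 27.7400 * 0.97775124 = 27.12281932
K * exp(-rT) = 25.7400 * 0.98955493 = 25.47114396
C = P + S*exp(-qT) - K*exp(-rT)
C = 3.1129 + 27.12281932 - 25.47114396 = 4.7646


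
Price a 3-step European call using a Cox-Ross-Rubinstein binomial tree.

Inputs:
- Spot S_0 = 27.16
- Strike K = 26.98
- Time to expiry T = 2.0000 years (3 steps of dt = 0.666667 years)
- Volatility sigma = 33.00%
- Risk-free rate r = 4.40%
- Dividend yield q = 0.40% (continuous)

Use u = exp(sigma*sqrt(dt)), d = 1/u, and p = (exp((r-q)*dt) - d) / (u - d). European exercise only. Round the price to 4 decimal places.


dt = T/N = 0.666667
u = exp(sigma*sqrt(dt)) = 1.309236; d = 1/u = 0.763804
p = (exp((r-q)*dt) - d) / (u - d) = 0.482592
Discount per step: exp(-r*dt) = 0.971093
Stock lattice S(k, i) with i counting down-moves:
  k=0: S(0,0) = 27.1600
  k=1: S(1,0) = 35.5589; S(1,1) = 20.7449
  k=2: S(2,0) = 46.5549; S(2,1) = 27.1600; S(2,2) = 15.8451
  k=3: S(3,0) = 60.9514; S(3,1) = 35.5589; S(3,2) = 20.7449; S(3,3) = 12.1025
Terminal payoffs V(N, i) = max(S_T - K, 0):
  V(3,0) = 33.971406; V(3,1) = 8.578854; V(3,2) = 0.000000; V(3,3) = 0.000000
Backward induction: V(k, i) = exp(-r*dt) * [p * V(k+1, i) + (1-p) * V(k+1, i+1)].
  V(2,0) = exp(-r*dt) * [p*33.971406 + (1-p)*8.578854] = 20.230874
  V(2,1) = exp(-r*dt) * [p*8.578854 + (1-p)*0.000000] = 4.020410
  V(2,2) = exp(-r*dt) * [p*0.000000 + (1-p)*0.000000] = 0.000000
  V(1,0) = exp(-r*dt) * [p*20.230874 + (1-p)*4.020410] = 11.501092
  V(1,1) = exp(-r*dt) * [p*4.020410 + (1-p)*0.000000] = 1.884132
  V(0,0) = exp(-r*dt) * [p*11.501092 + (1-p)*1.884132] = 6.336577

Answer: Price = V(0,0) = 6.3366


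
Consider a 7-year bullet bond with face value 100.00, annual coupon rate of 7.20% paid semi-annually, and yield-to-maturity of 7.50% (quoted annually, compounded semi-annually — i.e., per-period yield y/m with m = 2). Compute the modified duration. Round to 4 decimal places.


Answer: Modified duration = 5.4033

Derivation:
Coupon per period c = face * coupon_rate / m = 3.600000
Periods per year m = 2; per-period yield y/m = 0.037500
Number of cashflows N = 14
Cashflows (t years, CF_t, discount factor 1/(1+y/m)^(m*t), PV):
  t = 0.5000: CF_t = 3.600000, DF = 0.963855, PV = 3.469880
  t = 1.0000: CF_t = 3.600000, DF = 0.929017, PV = 3.344462
  t = 1.5000: CF_t = 3.600000, DF = 0.895438, PV = 3.223578
  t = 2.0000: CF_t = 3.600000, DF = 0.863073, PV = 3.107063
  t = 2.5000: CF_t = 3.600000, DF = 0.831878, PV = 2.994760
  t = 3.0000: CF_t = 3.600000, DF = 0.801810, PV = 2.886515
  t = 3.5000: CF_t = 3.600000, DF = 0.772829, PV = 2.782183
  t = 4.0000: CF_t = 3.600000, DF = 0.744895, PV = 2.681623
  t = 4.5000: CF_t = 3.600000, DF = 0.717971, PV = 2.584696
  t = 5.0000: CF_t = 3.600000, DF = 0.692020, PV = 2.491274
  t = 5.5000: CF_t = 3.600000, DF = 0.667008, PV = 2.401228
  t = 6.0000: CF_t = 3.600000, DF = 0.642899, PV = 2.314436
  t = 6.5000: CF_t = 3.600000, DF = 0.619662, PV = 2.230782
  t = 7.0000: CF_t = 103.600000, DF = 0.597264, PV = 61.876577
Price P = sum_t PV_t = 98.389057
First compute Macaulay numerator sum_t t * PV_t:
  t * PV_t at t = 0.5000: 1.734940
  t * PV_t at t = 1.0000: 3.344462
  t * PV_t at t = 1.5000: 4.835367
  t * PV_t at t = 2.0000: 6.214126
  t * PV_t at t = 2.5000: 7.486899
  t * PV_t at t = 3.0000: 8.659546
  t * PV_t at t = 3.5000: 9.737642
  t * PV_t at t = 4.0000: 10.726490
  t * PV_t at t = 4.5000: 11.631134
  t * PV_t at t = 5.0000: 12.456369
  t * PV_t at t = 5.5000: 13.206752
  t * PV_t at t = 6.0000: 13.886618
  t * PV_t at t = 6.5000: 14.500083
  t * PV_t at t = 7.0000: 433.136038
Macaulay duration D = 551.556467 / 98.389057 = 5.605872
Modified duration = D / (1 + y/m) = 5.605872 / (1 + 0.037500) = 5.403250
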